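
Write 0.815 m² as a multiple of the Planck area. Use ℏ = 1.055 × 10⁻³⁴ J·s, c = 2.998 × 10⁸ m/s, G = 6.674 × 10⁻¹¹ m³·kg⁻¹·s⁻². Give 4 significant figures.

Planck area: A_P = ℏG/c³ = 2.613 × 10⁻⁷⁰ m².
0.815 / 2.613 × 10⁻⁷⁰ = 3.119 × 10⁶⁹

3.119 × 10⁶⁹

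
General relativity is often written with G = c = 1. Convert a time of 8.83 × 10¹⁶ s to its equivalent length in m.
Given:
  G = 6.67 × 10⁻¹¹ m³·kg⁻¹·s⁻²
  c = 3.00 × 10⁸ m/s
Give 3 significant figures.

2.65 × 10²⁵ m

Time → length via c.
8.83 × 10¹⁶ s × (c) = 2.65 × 10²⁵ m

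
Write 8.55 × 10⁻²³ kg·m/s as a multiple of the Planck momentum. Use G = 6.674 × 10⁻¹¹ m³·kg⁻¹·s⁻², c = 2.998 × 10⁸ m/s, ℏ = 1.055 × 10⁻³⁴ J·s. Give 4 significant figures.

Planck momentum: p_P = √(ℏc³/G) = 6.527 kg·m/s.
8.55 × 10⁻²³ / 6.527 = 1.310 × 10⁻²³

1.310 × 10⁻²³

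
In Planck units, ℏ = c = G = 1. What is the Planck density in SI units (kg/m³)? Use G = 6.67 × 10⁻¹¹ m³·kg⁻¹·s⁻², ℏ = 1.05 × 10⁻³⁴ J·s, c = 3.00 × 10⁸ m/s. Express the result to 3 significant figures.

5.20 × 10⁹⁶ kg/m³

Dimensional analysis gives ρ_P = c⁵/(ℏG²).
  = 2.43 × 10⁴² / 4.67 × 10⁻⁵⁵
  = 5.20 × 10⁹⁶ kg/m³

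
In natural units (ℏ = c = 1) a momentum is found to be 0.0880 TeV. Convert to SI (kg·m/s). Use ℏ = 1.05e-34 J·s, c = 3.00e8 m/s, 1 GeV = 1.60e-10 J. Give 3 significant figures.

Momentum is [E]/c; divide by c.
1 GeV → 1/c × (1 GeV in J) = 5.33e-19 kg·m/s.
Convert the energy scale: 0.0880 TeV = 88 GeV.
Result: 88 × 5.33e-19 = 4.69e-17 kg·m/s.

4.69e-17 kg·m/s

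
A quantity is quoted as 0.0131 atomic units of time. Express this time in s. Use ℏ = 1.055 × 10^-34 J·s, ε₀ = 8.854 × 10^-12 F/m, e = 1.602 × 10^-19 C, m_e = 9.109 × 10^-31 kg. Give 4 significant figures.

One atomic unit of time: τ_au = (4πε₀)²ℏ³/(m_e e⁴) = 2.423 × 10^-17 s.
0.0131 × 2.423 × 10^-17 s = 3.174 × 10^-19 s

3.174 × 10^-19 s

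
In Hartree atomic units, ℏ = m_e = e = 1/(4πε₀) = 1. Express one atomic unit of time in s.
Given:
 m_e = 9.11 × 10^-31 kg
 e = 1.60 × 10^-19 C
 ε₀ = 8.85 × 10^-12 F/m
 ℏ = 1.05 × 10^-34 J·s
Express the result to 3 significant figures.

The unique combination of the constants set to 1 with dimensions of time is τ_au = (4πε₀)²ℏ³/(m_e e⁴).
E_h = 4.38 × 10^-18 J
ℏ/E_h = 2.40 × 10^-17 s

2.40 × 10^-17 s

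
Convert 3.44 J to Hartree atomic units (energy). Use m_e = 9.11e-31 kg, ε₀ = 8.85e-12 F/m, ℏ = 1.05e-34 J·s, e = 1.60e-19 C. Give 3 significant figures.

7.86e17

hartree: E_h = m_e e⁴/(4πε₀ℏ)² = 4.38e-18 J.
3.44 / 4.38e-18 = 7.86e17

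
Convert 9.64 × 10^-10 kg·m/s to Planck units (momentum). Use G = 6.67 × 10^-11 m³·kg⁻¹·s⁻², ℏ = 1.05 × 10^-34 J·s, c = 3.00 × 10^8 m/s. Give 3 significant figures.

Planck momentum: p_P = √(ℏc³/G) = 6.52 kg·m/s.
9.64 × 10^-10 / 6.52 = 1.48 × 10^-10

1.48 × 10^-10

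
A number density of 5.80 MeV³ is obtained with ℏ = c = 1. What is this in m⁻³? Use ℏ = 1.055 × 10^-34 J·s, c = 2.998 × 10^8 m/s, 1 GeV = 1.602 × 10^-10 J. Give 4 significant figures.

7.536 × 10^38 m⁻³

Number density is [L]⁻³ = [E]³/(ℏc)³.
1 GeV³ → 1/(ℏc)³ × (1 GeV in J)³ = 1.299 × 10^47 m⁻³.
Convert the energy scale: 5.80 MeV³ = 5.80 × 10^-9 GeV³.
Result: 5.80 × 10^-9 × 1.299 × 10^47 = 7.536 × 10^38 m⁻³.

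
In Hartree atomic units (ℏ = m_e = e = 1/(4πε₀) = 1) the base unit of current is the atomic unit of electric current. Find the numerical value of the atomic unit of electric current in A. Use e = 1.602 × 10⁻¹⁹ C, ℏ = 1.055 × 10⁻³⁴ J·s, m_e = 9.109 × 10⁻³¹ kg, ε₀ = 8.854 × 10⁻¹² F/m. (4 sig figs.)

I_au = e E_h/ℏ = m_e e⁵/((4πε₀)²ℏ³)
E_h = 4.354 × 10⁻¹⁸ J
e·E_h/ℏ = 6.612 × 10⁻³ A

6.612 × 10⁻³ A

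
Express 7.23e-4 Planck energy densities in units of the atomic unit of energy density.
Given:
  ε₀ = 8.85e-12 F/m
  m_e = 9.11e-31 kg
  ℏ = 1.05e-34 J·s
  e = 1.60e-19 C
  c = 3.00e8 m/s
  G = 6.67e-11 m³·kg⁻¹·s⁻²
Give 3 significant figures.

1.12e97

Planck energy density: u_P = c⁷/(ℏG²) = 4.68e113 J/m³
atomic unit of energy density: u_au = E_h/a₀³ = m_e⁴e¹⁰/((4πε₀)⁵ℏ⁸) = 3.01e13 J/m³
7.23e-4 × 4.68e113 / 3.01e13 = 1.12e97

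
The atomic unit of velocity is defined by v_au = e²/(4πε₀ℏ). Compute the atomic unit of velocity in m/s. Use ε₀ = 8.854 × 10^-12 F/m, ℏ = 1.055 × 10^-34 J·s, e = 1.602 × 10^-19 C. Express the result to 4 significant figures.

v_au = e²/(4πε₀ℏ)
  = 2.566 × 10^-38 / 1.174 × 10^-44
  = 2.186 × 10^6 m/s

2.186 × 10^6 m/s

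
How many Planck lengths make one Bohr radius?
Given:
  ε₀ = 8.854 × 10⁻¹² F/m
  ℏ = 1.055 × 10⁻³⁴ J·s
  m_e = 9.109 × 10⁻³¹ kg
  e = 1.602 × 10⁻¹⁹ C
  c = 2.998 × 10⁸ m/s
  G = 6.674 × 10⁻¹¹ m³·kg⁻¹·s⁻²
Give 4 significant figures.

Bohr radius: a₀ = 4πε₀ℏ²/(m_e e²) = 5.297 × 10⁻¹¹ m
Planck length: ℓ_P = √(ℏG/c³) = 1.616 × 10⁻³⁵ m
ratio = 5.297 × 10⁻¹¹ / 1.616 × 10⁻³⁵ = 3.277 × 10²⁴

3.277 × 10²⁴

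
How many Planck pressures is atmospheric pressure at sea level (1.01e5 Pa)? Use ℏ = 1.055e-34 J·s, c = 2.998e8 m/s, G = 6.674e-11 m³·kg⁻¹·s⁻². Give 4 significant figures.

2.180e-109

Planck pressure: p_P = c⁷/(ℏG²) = 4.632e113 Pa.
1.01e5 / 4.632e113 = 2.180e-109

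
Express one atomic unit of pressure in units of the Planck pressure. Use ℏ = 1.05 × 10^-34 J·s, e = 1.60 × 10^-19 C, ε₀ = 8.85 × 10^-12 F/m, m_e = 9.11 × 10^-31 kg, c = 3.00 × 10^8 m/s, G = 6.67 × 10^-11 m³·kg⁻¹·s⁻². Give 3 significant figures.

atomic unit of pressure: P_au = E_h/a₀³ = m_e⁴e¹⁰/((4πε₀)⁵ℏ⁸) = 3.01 × 10^13 Pa
Planck pressure: p_P = c⁷/(ℏG²) = 4.68 × 10^113 Pa
ratio = 3.01 × 10^13 / 4.68 × 10^113 = 6.44 × 10^-101

6.44 × 10^-101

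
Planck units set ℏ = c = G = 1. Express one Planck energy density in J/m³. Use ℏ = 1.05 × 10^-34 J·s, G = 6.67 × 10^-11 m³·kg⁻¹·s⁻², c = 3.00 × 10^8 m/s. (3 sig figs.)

Dimensional analysis gives u_P = c⁷/(ℏG²).
  = 2.19 × 10^59 / 4.67 × 10^-55
  = 4.68 × 10^113 J/m³

4.68 × 10^113 J/m³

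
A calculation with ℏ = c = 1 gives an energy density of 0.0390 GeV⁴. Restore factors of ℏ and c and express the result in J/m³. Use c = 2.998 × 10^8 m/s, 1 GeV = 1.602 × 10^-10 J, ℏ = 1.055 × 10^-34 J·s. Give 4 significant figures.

[E]/[L]³ = [E]⁴/(ℏc)³; restore (ℏc)⁻³.
1 GeV⁴ → 1/(ℏc)³ × (1 GeV in J)⁴ = 2.082 × 10^37 J/m³.
Result: 0.0390 × 2.082 × 10^37 = 8.118 × 10^35 J/m³.

8.118 × 10^35 J/m³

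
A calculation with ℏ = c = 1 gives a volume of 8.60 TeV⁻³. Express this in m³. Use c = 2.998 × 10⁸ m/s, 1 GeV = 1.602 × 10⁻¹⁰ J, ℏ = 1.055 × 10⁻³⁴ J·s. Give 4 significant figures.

Volume is [L]³ = [E]⁻³·(ℏc)³.
1 GeV⁻³ → (ℏc)³ × (1 GeV in J)⁻³ = 7.696 × 10⁻⁴⁸ m³.
Convert the energy scale: 8.60 TeV⁻³ = 8.60 × 10⁻⁹ GeV⁻³.
Result: 8.60 × 10⁻⁹ × 7.696 × 10⁻⁴⁸ = 6.619 × 10⁻⁵⁶ m³.

6.619 × 10⁻⁵⁶ m³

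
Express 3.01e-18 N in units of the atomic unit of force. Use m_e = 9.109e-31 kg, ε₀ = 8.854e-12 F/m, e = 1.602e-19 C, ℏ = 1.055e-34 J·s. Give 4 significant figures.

atomic unit of force: F_au = E_h/a₀ = m_e²e⁶/((4πε₀)³ℏ⁴) = 8.220e-8 N.
3.01e-18 / 8.220e-8 = 3.662e-11

3.662e-11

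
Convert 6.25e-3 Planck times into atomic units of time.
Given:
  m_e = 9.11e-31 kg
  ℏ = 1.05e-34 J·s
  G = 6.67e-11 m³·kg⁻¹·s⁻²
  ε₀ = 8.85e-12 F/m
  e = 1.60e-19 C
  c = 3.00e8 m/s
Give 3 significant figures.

Planck time: t_P = √(ℏG/c⁵) = 5.37e-44 s
atomic unit of time: τ_au = (4πε₀)²ℏ³/(m_e e⁴) = 2.40e-17 s
6.25e-3 × 5.37e-44 / 2.40e-17 = 1.40e-29

1.40e-29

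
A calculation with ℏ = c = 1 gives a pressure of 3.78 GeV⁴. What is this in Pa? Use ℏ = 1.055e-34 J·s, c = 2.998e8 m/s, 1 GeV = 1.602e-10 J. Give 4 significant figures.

Pressure is [E]/[L]³ = [E]⁴/(ℏc)³.
1 GeV⁴ → 1/(ℏc)³ × (1 GeV in J)⁴ = 2.082e37 Pa.
Result: 3.78 × 2.082e37 = 7.868e37 Pa.

7.868e37 Pa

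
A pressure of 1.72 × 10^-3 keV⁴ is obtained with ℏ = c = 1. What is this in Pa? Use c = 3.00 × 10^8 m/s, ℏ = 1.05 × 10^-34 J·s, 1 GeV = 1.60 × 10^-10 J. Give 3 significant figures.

Pressure is [E]/[L]³ = [E]⁴/(ℏc)³.
1 GeV⁴ → 1/(ℏc)³ × (1 GeV in J)⁴ = 2.10 × 10^37 Pa.
Convert the energy scale: 1.72 × 10^-3 keV⁴ = 1.72 × 10^-27 GeV⁴.
Result: 1.72 × 10^-27 × 2.10 × 10^37 = 3.61 × 10^10 Pa.

3.61 × 10^10 Pa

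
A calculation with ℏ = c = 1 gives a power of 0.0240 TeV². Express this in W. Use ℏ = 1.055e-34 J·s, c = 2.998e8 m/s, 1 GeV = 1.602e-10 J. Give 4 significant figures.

5.838e18 W

Power is [E]/[T] = [E]²/ℏ.
1 GeV² → 1/ℏ × (1 GeV in J)² = 2.433e14 W.
Convert the energy scale: 0.0240 TeV² = 2.40e4 GeV².
Result: 2.40e4 × 2.433e14 = 5.838e18 W.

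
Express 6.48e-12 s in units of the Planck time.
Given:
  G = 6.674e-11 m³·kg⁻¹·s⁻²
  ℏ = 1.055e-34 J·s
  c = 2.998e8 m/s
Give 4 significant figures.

Planck time: t_P = √(ℏG/c⁵) = 5.392e-44 s.
6.48e-12 / 5.392e-44 = 1.202e32

1.202e32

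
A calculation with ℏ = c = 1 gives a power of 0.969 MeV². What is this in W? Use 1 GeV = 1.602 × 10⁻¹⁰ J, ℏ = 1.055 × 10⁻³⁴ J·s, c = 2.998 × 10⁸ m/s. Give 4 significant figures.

Power is [E]/[T] = [E]²/ℏ.
1 GeV² → 1/ℏ × (1 GeV in J)² = 2.433 × 10¹⁴ W.
Convert the energy scale: 0.969 MeV² = 9.69 × 10⁻⁷ GeV².
Result: 9.69 × 10⁻⁷ × 2.433 × 10¹⁴ = 2.357 × 10⁸ W.

2.357 × 10⁸ W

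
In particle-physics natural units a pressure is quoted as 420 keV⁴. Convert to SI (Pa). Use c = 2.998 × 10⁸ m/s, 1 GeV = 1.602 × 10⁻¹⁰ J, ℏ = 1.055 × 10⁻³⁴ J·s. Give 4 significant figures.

Pressure is [E]/[L]³ = [E]⁴/(ℏc)³.
1 GeV⁴ → 1/(ℏc)³ × (1 GeV in J)⁴ = 2.082 × 10³⁷ Pa.
Convert the energy scale: 420 keV⁴ = 4.20 × 10⁻²² GeV⁴.
Result: 4.20 × 10⁻²² × 2.082 × 10³⁷ = 8.743 × 10¹⁵ Pa.

8.743 × 10¹⁵ Pa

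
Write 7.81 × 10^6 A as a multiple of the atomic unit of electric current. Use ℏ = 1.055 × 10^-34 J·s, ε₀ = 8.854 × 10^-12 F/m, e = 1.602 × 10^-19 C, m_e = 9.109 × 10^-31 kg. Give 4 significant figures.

1.181 × 10^9

atomic unit of electric current: I_au = e E_h/ℏ = m_e e⁵/((4πε₀)²ℏ³) = 6.612 × 10^-3 A.
7.81 × 10^6 / 6.612 × 10^-3 = 1.181 × 10^9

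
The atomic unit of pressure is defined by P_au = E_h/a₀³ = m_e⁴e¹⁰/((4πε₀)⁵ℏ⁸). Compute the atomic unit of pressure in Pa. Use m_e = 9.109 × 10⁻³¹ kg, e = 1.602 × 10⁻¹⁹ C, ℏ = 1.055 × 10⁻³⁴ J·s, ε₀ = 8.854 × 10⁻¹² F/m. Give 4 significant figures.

2.929 × 10¹³ Pa

P_au = E_h/a₀³ = m_e⁴e¹⁰/((4πε₀)⁵ℏ⁸)
E_h = 4.354 × 10⁻¹⁸ J
a₀ = 5.297 × 10⁻¹¹ m
E_h/a₀³ = 2.929 × 10¹³ Pa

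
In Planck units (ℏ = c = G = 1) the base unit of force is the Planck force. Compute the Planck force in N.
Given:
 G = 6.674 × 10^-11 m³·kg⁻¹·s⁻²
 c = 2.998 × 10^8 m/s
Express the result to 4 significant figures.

F_P = c⁴/G
  = 8.078 × 10^33 / 6.674 × 10^-11
  = 1.210 × 10^44 N

1.210 × 10^44 N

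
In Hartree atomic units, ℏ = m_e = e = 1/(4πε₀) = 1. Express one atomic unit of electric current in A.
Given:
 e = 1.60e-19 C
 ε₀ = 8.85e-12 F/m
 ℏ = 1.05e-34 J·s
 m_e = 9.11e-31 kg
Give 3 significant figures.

6.67e-3 A

Dimensional analysis gives I_au = e E_h/ℏ = m_e e⁵/((4πε₀)²ℏ³).
E_h = 4.38e-18 J
e·E_h/ℏ = 6.67e-3 A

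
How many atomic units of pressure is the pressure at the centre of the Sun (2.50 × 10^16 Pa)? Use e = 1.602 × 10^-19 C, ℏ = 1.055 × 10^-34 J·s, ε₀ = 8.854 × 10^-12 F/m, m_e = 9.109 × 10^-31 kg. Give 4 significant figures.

853.5

atomic unit of pressure: P_au = E_h/a₀³ = m_e⁴e¹⁰/((4πε₀)⁵ℏ⁸) = 2.929 × 10^13 Pa.
2.50 × 10^16 / 2.929 × 10^13 = 853.5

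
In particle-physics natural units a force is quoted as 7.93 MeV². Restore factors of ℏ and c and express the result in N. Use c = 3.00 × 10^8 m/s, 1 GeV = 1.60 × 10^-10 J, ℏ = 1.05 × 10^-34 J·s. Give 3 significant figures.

Force is [E]/[L] = [E]²/(ℏc); restore (ℏc)⁻¹.
1 GeV² → 1/(ℏc) × (1 GeV in J)² = 8.13 × 10^5 N.
Convert the energy scale: 7.93 MeV² = 7.93 × 10^-6 GeV².
Result: 7.93 × 10^-6 × 8.13 × 10^5 = 6.44 N.

6.44 N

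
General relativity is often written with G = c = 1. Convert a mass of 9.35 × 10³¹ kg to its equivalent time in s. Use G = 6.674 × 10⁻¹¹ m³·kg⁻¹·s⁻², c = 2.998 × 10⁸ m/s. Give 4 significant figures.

2.316 × 10⁻⁴ s

Mass → time via G/c³.
9.35 × 10³¹ kg × (G/c³) = 2.316 × 10⁻⁴ s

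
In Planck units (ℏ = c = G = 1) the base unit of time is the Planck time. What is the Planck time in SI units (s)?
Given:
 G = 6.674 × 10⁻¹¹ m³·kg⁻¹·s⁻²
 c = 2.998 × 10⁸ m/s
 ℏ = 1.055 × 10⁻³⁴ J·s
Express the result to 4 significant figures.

5.392 × 10⁻⁴⁴ s

t_P = √(ℏG/c⁵)
  = √(2.907 × 10⁻⁸⁷)
  = 5.392 × 10⁻⁴⁴ s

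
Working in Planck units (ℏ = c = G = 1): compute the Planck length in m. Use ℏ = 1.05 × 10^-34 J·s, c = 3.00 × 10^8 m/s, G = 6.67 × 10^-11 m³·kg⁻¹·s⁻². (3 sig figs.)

1.61 × 10^-35 m

The unique combination of the constants set to 1 with dimensions of length is ℓ_P = √(ℏG/c³).
  = √(2.59 × 10^-70)
  = 1.61 × 10^-35 m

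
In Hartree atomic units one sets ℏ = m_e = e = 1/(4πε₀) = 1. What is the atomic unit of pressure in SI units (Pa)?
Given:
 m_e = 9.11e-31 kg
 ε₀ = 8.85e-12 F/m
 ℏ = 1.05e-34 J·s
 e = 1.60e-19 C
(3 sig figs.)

P_au = E_h/a₀³ = m_e⁴e¹⁰/((4πε₀)⁵ℏ⁸)
E_h = 4.38e-18 J
a₀ = 5.26e-11 m
E_h/a₀³ = 3.01e13 Pa

3.01e13 Pa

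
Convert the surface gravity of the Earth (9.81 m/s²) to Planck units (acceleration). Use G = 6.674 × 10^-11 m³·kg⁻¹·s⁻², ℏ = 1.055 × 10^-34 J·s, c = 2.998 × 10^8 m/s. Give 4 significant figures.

Planck acceleration: a_P = √(c⁷/(ℏG)) = 5.560 × 10^51 m/s².
9.81 / 5.560 × 10^51 = 1.764 × 10^-51

1.764 × 10^-51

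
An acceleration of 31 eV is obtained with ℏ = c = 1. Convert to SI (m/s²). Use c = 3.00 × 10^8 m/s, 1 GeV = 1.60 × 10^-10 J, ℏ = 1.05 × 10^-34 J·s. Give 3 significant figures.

Acceleration is [L]/[T]² = c·[E]/ℏ.
1 GeV → c/ℏ × (1 GeV in J) = 4.57 × 10^32 m/s².
Convert the energy scale: 31 eV = 3.10 × 10^-8 GeV.
Result: 3.10 × 10^-8 × 4.57 × 10^32 = 1.42 × 10^25 m/s².

1.42 × 10^25 m/s²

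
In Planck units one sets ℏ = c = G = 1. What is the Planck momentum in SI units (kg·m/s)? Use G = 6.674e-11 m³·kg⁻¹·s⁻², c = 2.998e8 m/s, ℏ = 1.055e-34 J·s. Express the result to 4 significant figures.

6.527 kg·m/s

p_P = √(ℏc³/G)
  = √(42.60)
  = 6.527 kg·m/s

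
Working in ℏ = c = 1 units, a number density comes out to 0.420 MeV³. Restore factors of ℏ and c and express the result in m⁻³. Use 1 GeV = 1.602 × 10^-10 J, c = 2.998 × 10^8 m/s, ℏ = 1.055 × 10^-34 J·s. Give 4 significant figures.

Number density is [L]⁻³ = [E]³/(ℏc)³.
1 GeV³ → 1/(ℏc)³ × (1 GeV in J)³ = 1.299 × 10^47 m⁻³.
Convert the energy scale: 0.420 MeV³ = 4.20 × 10^-10 GeV³.
Result: 4.20 × 10^-10 × 1.299 × 10^47 = 5.457 × 10^37 m⁻³.

5.457 × 10^37 m⁻³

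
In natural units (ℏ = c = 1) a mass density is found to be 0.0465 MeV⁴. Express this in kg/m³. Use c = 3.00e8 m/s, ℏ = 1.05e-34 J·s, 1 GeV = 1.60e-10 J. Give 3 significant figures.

1.08e7 kg/m³

Mass density is [E]/(c²[L]³) = [E]⁴/(ℏ³c⁵).
1 GeV⁴ → 1/(ℏ³c⁵) × (1 GeV in J)⁴ = 2.33e20 kg/m³.
Convert the energy scale: 0.0465 MeV⁴ = 4.65e-14 GeV⁴.
Result: 4.65e-14 × 2.33e20 = 1.08e7 kg/m³.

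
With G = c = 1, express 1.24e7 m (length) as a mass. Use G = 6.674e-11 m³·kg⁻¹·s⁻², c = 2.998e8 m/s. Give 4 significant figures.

Length → mass via c²/G.
1.24e7 m × (c²/G) = 1.670e34 kg

1.670e34 kg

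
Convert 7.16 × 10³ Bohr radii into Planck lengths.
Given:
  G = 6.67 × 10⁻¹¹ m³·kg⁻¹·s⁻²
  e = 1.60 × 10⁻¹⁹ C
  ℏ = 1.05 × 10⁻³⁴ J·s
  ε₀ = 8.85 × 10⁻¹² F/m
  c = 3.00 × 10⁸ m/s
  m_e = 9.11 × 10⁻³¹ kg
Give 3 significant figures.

2.34 × 10²⁸

Bohr radius: a₀ = 4πε₀ℏ²/(m_e e²) = 5.26 × 10⁻¹¹ m
Planck length: ℓ_P = √(ℏG/c³) = 1.61 × 10⁻³⁵ m
7.16 × 10³ × 5.26 × 10⁻¹¹ / 1.61 × 10⁻³⁵ = 2.34 × 10²⁸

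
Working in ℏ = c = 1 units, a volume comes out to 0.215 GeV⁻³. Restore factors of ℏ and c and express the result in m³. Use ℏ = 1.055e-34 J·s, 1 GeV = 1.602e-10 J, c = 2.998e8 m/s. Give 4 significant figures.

Volume is [L]³ = [E]⁻³·(ℏc)³.
1 GeV⁻³ → (ℏc)³ × (1 GeV in J)⁻³ = 7.696e-48 m³.
Result: 0.215 × 7.696e-48 = 1.655e-48 m³.

1.655e-48 m³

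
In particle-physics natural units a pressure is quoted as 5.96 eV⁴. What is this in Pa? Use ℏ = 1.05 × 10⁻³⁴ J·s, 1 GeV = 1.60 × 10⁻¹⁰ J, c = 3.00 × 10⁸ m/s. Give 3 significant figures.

Pressure is [E]/[L]³ = [E]⁴/(ℏc)³.
1 GeV⁴ → 1/(ℏc)³ × (1 GeV in J)⁴ = 2.10 × 10³⁷ Pa.
Convert the energy scale: 5.96 eV⁴ = 5.96 × 10⁻³⁶ GeV⁴.
Result: 5.96 × 10⁻³⁶ × 2.10 × 10³⁷ = 125 Pa.

125 Pa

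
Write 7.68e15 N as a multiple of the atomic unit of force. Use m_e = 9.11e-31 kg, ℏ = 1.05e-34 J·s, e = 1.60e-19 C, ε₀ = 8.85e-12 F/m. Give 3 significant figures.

9.22e22

atomic unit of force: F_au = E_h/a₀ = m_e²e⁶/((4πε₀)³ℏ⁴) = 8.33e-8 N.
7.68e15 / 8.33e-8 = 9.22e22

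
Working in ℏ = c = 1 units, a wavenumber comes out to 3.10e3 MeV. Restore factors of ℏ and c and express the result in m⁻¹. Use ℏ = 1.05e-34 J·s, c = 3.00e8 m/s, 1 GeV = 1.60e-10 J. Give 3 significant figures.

Inverse length is [E]/(ℏc).
1 GeV → 1/(ℏc) × (1 GeV in J) = 5.08e15 m⁻¹.
Convert the energy scale: 3.10e3 MeV = 3.10 GeV.
Result: 3.10 × 5.08e15 = 1.57e16 m⁻¹.

1.57e16 m⁻¹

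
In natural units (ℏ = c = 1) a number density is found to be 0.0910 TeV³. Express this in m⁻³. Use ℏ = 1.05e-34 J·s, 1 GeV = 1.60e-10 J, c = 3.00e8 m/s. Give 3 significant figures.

Number density is [L]⁻³ = [E]³/(ℏc)³.
1 GeV³ → 1/(ℏc)³ × (1 GeV in J)³ = 1.31e47 m⁻³.
Convert the energy scale: 0.0910 TeV³ = 9.10e7 GeV³.
Result: 9.10e7 × 1.31e47 = 1.19e55 m⁻³.

1.19e55 m⁻³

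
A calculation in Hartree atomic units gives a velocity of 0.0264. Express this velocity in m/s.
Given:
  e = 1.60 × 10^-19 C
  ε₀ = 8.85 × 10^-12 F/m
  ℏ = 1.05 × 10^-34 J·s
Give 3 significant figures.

5.79 × 10^4 m/s

One atomic unit of velocity: v_au = e²/(4πε₀ℏ) = 2.19 × 10^6 m/s.
0.0264 × 2.19 × 10^6 m/s = 5.79 × 10^4 m/s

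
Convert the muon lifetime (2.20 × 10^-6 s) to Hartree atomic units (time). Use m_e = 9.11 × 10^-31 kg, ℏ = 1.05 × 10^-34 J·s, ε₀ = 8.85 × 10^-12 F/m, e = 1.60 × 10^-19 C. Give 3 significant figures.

atomic unit of time: τ_au = (4πε₀)²ℏ³/(m_e e⁴) = 2.40 × 10^-17 s.
2.20 × 10^-6 / 2.40 × 10^-17 = 9.17 × 10^10

9.17 × 10^10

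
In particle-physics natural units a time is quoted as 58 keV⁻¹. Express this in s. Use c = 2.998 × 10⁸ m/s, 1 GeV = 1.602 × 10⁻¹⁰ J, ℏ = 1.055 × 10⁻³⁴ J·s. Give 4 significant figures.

3.820 × 10⁻¹⁷ s

A time is [E]⁻¹ in ℏ=c=1; restore one factor of ℏ.
1 GeV⁻¹ → ℏ × (1 GeV in J)⁻¹ = 6.586 × 10⁻²⁵ s.
Convert the energy scale: 58 keV⁻¹ = 5.80 × 10⁷ GeV⁻¹.
Result: 5.80 × 10⁷ × 6.586 × 10⁻²⁵ = 3.820 × 10⁻¹⁷ s.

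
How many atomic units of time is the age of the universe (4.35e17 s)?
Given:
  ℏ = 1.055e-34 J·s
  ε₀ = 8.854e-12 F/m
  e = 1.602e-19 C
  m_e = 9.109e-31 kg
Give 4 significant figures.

atomic unit of time: τ_au = (4πε₀)²ℏ³/(m_e e⁴) = 2.423e-17 s.
4.35e17 / 2.423e-17 = 1.795e34

1.795e34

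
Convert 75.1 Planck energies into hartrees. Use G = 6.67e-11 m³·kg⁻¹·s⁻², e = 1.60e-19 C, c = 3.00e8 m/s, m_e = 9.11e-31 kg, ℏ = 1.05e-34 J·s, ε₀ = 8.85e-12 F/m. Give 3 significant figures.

Planck energy: E_P = √(ℏc⁵/G) = 1.96e9 J
hartree: E_h = m_e e⁴/(4πε₀ℏ)² = 4.38e-18 J
75.1 × 1.96e9 / 4.38e-18 = 3.35e28

3.35e28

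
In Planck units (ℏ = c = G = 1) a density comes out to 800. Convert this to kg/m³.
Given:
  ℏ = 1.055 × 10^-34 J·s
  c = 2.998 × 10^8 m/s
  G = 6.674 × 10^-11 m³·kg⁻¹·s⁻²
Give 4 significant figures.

One Planck density: ρ_P = c⁵/(ℏG²) = 5.154 × 10^96 kg/m³.
800 × 5.154 × 10^96 kg/m³ = 4.123 × 10^99 kg/m³

4.123 × 10^99 kg/m³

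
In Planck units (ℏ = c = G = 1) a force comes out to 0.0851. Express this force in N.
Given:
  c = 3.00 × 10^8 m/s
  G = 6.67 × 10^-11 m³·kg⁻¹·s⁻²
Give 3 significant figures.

One Planck force: F_P = c⁴/G = 1.21 × 10^44 N.
0.0851 × 1.21 × 10^44 N = 1.03 × 10^43 N

1.03 × 10^43 N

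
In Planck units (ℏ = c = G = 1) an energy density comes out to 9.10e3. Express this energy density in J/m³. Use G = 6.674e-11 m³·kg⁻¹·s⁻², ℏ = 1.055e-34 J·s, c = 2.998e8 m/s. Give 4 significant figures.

4.215e117 J/m³

One Planck energy density: u_P = c⁷/(ℏG²) = 4.632e113 J/m³.
9.10e3 × 4.632e113 J/m³ = 4.215e117 J/m³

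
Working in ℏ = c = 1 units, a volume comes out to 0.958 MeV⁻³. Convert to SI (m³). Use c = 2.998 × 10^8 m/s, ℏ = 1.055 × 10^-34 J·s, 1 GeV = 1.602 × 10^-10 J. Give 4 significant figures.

7.373 × 10^-39 m³

Volume is [L]³ = [E]⁻³·(ℏc)³.
1 GeV⁻³ → (ℏc)³ × (1 GeV in J)⁻³ = 7.696 × 10^-48 m³.
Convert the energy scale: 0.958 MeV⁻³ = 9.58 × 10^8 GeV⁻³.
Result: 9.58 × 10^8 × 7.696 × 10^-48 = 7.373 × 10^-39 m³.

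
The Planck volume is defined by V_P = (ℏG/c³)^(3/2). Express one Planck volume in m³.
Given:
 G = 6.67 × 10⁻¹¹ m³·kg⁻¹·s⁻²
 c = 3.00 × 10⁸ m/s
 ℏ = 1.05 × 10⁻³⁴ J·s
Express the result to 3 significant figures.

V_P = (ℏG/c³)^(3/2)
  = √(1.75 × 10⁻²⁰⁹)
  = 4.18 × 10⁻¹⁰⁵ m³

4.18 × 10⁻¹⁰⁵ m³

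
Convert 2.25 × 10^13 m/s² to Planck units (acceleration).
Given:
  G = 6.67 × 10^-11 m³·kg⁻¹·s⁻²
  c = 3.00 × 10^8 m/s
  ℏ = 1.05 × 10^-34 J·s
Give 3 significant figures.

4.03 × 10^-39

Planck acceleration: a_P = √(c⁷/(ℏG)) = 5.59 × 10^51 m/s².
2.25 × 10^13 / 5.59 × 10^51 = 4.03 × 10^-39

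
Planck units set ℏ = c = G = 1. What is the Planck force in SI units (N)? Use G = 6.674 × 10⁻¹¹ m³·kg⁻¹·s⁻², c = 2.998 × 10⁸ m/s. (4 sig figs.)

Dimensional analysis gives F_P = c⁴/G.
  = 8.078 × 10³³ / 6.674 × 10⁻¹¹
  = 1.210 × 10⁴⁴ N

1.210 × 10⁴⁴ N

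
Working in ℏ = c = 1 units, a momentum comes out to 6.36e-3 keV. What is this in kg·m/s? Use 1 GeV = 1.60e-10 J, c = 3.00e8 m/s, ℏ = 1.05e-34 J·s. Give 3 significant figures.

3.39e-27 kg·m/s

Momentum is [E]/c; divide by c.
1 GeV → 1/c × (1 GeV in J) = 5.33e-19 kg·m/s.
Convert the energy scale: 6.36e-3 keV = 6.36e-9 GeV.
Result: 6.36e-9 × 5.33e-19 = 3.39e-27 kg·m/s.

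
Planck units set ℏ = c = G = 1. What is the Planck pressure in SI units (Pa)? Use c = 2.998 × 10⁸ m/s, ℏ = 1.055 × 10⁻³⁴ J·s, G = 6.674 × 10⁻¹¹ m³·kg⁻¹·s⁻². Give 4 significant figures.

4.632 × 10¹¹³ Pa

From ℏ = c = G = 1 the pressure scale is p_P = c⁷/(ℏG²).
  = 2.177 × 10⁵⁹ / 4.699 × 10⁻⁵⁵
  = 4.632 × 10¹¹³ Pa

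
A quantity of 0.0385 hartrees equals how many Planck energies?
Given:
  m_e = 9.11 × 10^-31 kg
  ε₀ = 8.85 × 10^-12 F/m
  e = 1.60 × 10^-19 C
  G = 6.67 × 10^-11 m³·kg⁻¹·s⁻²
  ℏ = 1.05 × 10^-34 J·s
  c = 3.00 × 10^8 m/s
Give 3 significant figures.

hartree: E_h = m_e e⁴/(4πε₀ℏ)² = 4.38 × 10^-18 J
Planck energy: E_P = √(ℏc⁵/G) = 1.96 × 10^9 J
0.0385 × 4.38 × 10^-18 / 1.96 × 10^9 = 8.62 × 10^-29

8.62 × 10^-29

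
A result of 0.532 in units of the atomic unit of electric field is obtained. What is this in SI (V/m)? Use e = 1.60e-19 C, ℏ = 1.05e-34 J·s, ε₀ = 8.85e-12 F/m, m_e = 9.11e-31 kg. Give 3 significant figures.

2.77e11 V/m

One atomic unit of electric field: E_au = E_h/(e a₀) = m_e²e⁵/((4πε₀)³ℏ⁴) = 5.20e11 V/m.
0.532 × 5.20e11 V/m = 2.77e11 V/m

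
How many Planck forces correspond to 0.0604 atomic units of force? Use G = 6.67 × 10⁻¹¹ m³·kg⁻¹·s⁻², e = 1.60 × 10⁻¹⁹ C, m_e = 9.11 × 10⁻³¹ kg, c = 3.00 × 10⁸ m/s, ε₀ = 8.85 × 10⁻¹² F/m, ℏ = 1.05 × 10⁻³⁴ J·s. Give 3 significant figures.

4.14 × 10⁻⁵³

atomic unit of force: F_au = E_h/a₀ = m_e²e⁶/((4πε₀)³ℏ⁴) = 8.33 × 10⁻⁸ N
Planck force: F_P = c⁴/G = 1.21 × 10⁴⁴ N
0.0604 × 8.33 × 10⁻⁸ / 1.21 × 10⁴⁴ = 4.14 × 10⁻⁵³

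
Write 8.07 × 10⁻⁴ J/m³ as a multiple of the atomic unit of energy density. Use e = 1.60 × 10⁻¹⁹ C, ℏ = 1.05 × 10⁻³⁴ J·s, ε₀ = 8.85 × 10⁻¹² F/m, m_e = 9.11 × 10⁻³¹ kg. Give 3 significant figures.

atomic unit of energy density: u_au = E_h/a₀³ = m_e⁴e¹⁰/((4πε₀)⁵ℏ⁸) = 3.01 × 10¹³ J/m³.
8.07 × 10⁻⁴ / 3.01 × 10¹³ = 2.68 × 10⁻¹⁷

2.68 × 10⁻¹⁷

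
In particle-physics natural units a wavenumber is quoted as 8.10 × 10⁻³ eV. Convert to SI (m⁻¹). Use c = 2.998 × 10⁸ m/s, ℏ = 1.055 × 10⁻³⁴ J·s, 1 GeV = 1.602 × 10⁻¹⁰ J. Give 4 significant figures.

4.103 × 10⁴ m⁻¹

Inverse length is [E]/(ℏc).
1 GeV → 1/(ℏc) × (1 GeV in J) = 5.065 × 10¹⁵ m⁻¹.
Convert the energy scale: 8.10 × 10⁻³ eV = 8.10 × 10⁻¹² GeV.
Result: 8.10 × 10⁻¹² × 5.065 × 10¹⁵ = 4.103 × 10⁴ m⁻¹.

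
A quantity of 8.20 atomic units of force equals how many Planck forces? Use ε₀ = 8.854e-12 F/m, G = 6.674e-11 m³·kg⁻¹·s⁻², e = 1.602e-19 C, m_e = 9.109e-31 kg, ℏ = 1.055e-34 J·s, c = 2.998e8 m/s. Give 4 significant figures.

atomic unit of force: F_au = E_h/a₀ = m_e²e⁶/((4πε₀)³ℏ⁴) = 8.220e-8 N
Planck force: F_P = c⁴/G = 1.210e44 N
8.20 × 8.220e-8 / 1.210e44 = 5.568e-51

5.568e-51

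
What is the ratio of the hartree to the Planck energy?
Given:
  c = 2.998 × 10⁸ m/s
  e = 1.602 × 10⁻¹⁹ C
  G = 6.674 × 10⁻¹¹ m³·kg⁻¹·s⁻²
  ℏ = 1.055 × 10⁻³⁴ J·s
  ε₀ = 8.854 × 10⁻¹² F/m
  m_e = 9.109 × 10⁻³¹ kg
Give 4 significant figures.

2.225 × 10⁻²⁷

hartree: E_h = m_e e⁴/(4πε₀ℏ)² = 4.354 × 10⁻¹⁸ J
Planck energy: E_P = √(ℏc⁵/G) = 1.957 × 10⁹ J
ratio = 4.354 × 10⁻¹⁸ / 1.957 × 10⁹ = 2.225 × 10⁻²⁷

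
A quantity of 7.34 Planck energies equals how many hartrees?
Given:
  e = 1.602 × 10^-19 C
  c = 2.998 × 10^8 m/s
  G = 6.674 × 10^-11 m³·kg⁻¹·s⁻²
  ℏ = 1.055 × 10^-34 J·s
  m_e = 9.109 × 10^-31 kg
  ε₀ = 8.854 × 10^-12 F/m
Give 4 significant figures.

Planck energy: E_P = √(ℏc⁵/G) = 1.957 × 10^9 J
hartree: E_h = m_e e⁴/(4πε₀ℏ)² = 4.354 × 10^-18 J
7.34 × 1.957 × 10^9 / 4.354 × 10^-18 = 3.298 × 10^27

3.298 × 10^27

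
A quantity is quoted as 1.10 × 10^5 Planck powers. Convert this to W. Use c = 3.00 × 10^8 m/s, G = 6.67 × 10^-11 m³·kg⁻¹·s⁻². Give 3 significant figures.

4.01 × 10^57 W

One Planck power: P_P = c⁵/G = 3.64 × 10^52 W.
1.10 × 10^5 × 3.64 × 10^52 W = 4.01 × 10^57 W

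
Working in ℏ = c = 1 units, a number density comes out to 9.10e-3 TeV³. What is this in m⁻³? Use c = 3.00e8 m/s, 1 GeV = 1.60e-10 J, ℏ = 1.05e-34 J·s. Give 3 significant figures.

Number density is [L]⁻³ = [E]³/(ℏc)³.
1 GeV³ → 1/(ℏc)³ × (1 GeV in J)³ = 1.31e47 m⁻³.
Convert the energy scale: 9.10e-3 TeV³ = 9.10e6 GeV³.
Result: 9.10e6 × 1.31e47 = 1.19e54 m⁻³.

1.19e54 m⁻³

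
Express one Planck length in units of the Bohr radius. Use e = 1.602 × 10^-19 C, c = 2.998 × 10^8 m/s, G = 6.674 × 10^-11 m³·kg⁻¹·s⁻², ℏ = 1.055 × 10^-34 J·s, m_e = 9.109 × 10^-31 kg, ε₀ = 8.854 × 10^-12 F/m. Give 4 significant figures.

Planck length: ℓ_P = √(ℏG/c³) = 1.616 × 10^-35 m
Bohr radius: a₀ = 4πε₀ℏ²/(m_e e²) = 5.297 × 10^-11 m
ratio = 1.616 × 10^-35 / 5.297 × 10^-11 = 3.051 × 10^-25

3.051 × 10^-25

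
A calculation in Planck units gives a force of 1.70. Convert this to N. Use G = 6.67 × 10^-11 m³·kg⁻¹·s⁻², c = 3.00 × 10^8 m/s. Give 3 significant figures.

2.06 × 10^44 N

One Planck force: F_P = c⁴/G = 1.21 × 10^44 N.
1.70 × 1.21 × 10^44 N = 2.06 × 10^44 N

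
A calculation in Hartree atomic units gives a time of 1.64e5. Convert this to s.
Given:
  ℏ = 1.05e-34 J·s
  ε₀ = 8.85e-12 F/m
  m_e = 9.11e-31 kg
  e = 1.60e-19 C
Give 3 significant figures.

One atomic unit of time: τ_au = (4πε₀)²ℏ³/(m_e e⁴) = 2.40e-17 s.
1.64e5 × 2.40e-17 s = 3.93e-12 s

3.93e-12 s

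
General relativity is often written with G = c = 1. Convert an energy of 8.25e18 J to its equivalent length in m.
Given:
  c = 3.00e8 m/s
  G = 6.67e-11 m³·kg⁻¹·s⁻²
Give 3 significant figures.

Energy → length via G/c⁴.
8.25e18 J × (G/c⁴) = 6.79e-26 m

6.79e-26 m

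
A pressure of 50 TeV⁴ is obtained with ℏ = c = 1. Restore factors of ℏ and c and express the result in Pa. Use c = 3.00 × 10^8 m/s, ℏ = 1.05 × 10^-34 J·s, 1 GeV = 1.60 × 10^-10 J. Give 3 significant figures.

Pressure is [E]/[L]³ = [E]⁴/(ℏc)³.
1 GeV⁴ → 1/(ℏc)³ × (1 GeV in J)⁴ = 2.10 × 10^37 Pa.
Convert the energy scale: 50 TeV⁴ = 5.00 × 10^13 GeV⁴.
Result: 5.00 × 10^13 × 2.10 × 10^37 = 1.05 × 10^51 Pa.

1.05 × 10^51 Pa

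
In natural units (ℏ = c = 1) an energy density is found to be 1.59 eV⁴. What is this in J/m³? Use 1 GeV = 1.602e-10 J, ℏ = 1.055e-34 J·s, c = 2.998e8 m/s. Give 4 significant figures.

33.10 J/m³

[E]/[L]³ = [E]⁴/(ℏc)³; restore (ℏc)⁻³.
1 GeV⁴ → 1/(ℏc)³ × (1 GeV in J)⁴ = 2.082e37 J/m³.
Convert the energy scale: 1.59 eV⁴ = 1.59e-36 GeV⁴.
Result: 1.59e-36 × 2.082e37 = 33.10 J/m³.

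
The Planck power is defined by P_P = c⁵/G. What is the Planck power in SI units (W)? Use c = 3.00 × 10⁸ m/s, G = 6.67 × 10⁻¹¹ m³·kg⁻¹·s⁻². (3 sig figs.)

3.64 × 10⁵² W

P_P = c⁵/G
  = 2.43 × 10⁴² / 6.67 × 10⁻¹¹
  = 3.64 × 10⁵² W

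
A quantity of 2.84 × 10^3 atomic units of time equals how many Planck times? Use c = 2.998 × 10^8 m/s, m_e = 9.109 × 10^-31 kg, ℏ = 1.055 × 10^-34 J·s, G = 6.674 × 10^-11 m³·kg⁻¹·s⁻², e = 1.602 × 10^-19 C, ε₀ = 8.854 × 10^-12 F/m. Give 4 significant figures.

1.276 × 10^30

atomic unit of time: τ_au = (4πε₀)²ℏ³/(m_e e⁴) = 2.423 × 10^-17 s
Planck time: t_P = √(ℏG/c⁵) = 5.392 × 10^-44 s
2.84 × 10^3 × 2.423 × 10^-17 / 5.392 × 10^-44 = 1.276 × 10^30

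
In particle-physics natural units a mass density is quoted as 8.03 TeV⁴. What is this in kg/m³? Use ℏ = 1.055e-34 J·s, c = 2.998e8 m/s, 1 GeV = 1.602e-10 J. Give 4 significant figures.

Mass density is [E]/(c²[L]³) = [E]⁴/(ℏ³c⁵).
1 GeV⁴ → 1/(ℏ³c⁵) × (1 GeV in J)⁴ = 2.316e20 kg/m³.
Convert the energy scale: 8.03 TeV⁴ = 8.03e12 GeV⁴.
Result: 8.03e12 × 2.316e20 = 1.860e33 kg/m³.

1.860e33 kg/m³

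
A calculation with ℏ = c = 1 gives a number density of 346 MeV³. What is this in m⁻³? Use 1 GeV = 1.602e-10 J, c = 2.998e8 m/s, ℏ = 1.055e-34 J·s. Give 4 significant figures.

Number density is [L]⁻³ = [E]³/(ℏc)³.
1 GeV³ → 1/(ℏc)³ × (1 GeV in J)³ = 1.299e47 m⁻³.
Convert the energy scale: 346 MeV³ = 3.46e-7 GeV³.
Result: 3.46e-7 × 1.299e47 = 4.496e40 m⁻³.

4.496e40 m⁻³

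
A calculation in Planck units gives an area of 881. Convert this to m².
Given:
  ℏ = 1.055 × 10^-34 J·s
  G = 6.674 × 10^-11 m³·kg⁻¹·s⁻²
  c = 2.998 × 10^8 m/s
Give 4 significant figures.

One Planck area: A_P = ℏG/c³ = 2.613 × 10^-70 m².
881 × 2.613 × 10^-70 m² = 2.302 × 10^-67 m²

2.302 × 10^-67 m²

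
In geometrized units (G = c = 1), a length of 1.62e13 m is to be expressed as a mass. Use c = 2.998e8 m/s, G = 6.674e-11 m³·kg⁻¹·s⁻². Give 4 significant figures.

Length → mass via c²/G.
1.62e13 m × (c²/G) = 2.182e40 kg

2.182e40 kg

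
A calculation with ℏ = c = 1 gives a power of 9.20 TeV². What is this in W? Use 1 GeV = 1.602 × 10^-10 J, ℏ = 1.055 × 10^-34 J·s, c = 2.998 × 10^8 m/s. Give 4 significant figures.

Power is [E]/[T] = [E]²/ℏ.
1 GeV² → 1/ℏ × (1 GeV in J)² = 2.433 × 10^14 W.
Convert the energy scale: 9.20 TeV² = 9.20 × 10^6 GeV².
Result: 9.20 × 10^6 × 2.433 × 10^14 = 2.238 × 10^21 W.

2.238 × 10^21 W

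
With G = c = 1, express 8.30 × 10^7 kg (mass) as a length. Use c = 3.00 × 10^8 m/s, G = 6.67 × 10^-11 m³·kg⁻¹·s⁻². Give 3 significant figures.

In G = c = 1 units mass has dimensions of length; the conversion factor is G/c².
8.30 × 10^7 kg × (G/c²) = 6.15 × 10^-20 m

6.15 × 10^-20 m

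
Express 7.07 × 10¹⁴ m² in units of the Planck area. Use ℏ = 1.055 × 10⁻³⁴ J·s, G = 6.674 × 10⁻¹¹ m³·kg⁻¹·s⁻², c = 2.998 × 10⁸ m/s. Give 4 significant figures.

2.706 × 10⁸⁴

Planck area: A_P = ℏG/c³ = 2.613 × 10⁻⁷⁰ m².
7.07 × 10¹⁴ / 2.613 × 10⁻⁷⁰ = 2.706 × 10⁸⁴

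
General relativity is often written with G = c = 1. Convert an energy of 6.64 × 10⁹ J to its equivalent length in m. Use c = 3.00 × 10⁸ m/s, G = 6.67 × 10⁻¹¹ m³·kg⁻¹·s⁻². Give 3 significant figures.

Energy → length via G/c⁴.
6.64 × 10⁹ J × (G/c⁴) = 5.47 × 10⁻³⁵ m

5.47 × 10⁻³⁵ m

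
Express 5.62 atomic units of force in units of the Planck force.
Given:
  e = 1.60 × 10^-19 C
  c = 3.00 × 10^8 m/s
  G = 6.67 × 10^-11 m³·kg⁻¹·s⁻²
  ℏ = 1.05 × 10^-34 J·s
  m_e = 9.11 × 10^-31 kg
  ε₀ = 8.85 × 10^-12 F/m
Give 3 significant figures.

atomic unit of force: F_au = E_h/a₀ = m_e²e⁶/((4πε₀)³ℏ⁴) = 8.33 × 10^-8 N
Planck force: F_P = c⁴/G = 1.21 × 10^44 N
5.62 × 8.33 × 10^-8 / 1.21 × 10^44 = 3.85 × 10^-51

3.85 × 10^-51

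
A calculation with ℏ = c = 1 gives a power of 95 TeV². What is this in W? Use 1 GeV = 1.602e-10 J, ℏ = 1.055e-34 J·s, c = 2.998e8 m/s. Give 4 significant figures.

Power is [E]/[T] = [E]²/ℏ.
1 GeV² → 1/ℏ × (1 GeV in J)² = 2.433e14 W.
Convert the energy scale: 95 TeV² = 9.50e7 GeV².
Result: 9.50e7 × 2.433e14 = 2.311e22 W.

2.311e22 W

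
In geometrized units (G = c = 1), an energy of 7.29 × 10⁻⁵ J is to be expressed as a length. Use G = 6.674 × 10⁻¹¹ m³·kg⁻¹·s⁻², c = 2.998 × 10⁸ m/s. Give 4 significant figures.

6.023 × 10⁻⁴⁹ m

Energy → length via G/c⁴.
7.29 × 10⁻⁵ J × (G/c⁴) = 6.023 × 10⁻⁴⁹ m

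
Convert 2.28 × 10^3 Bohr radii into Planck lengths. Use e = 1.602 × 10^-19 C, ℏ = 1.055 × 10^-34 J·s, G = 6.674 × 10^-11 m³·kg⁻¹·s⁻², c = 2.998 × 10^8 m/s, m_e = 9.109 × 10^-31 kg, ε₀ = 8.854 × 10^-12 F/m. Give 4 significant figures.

7.472 × 10^27

Bohr radius: a₀ = 4πε₀ℏ²/(m_e e²) = 5.297 × 10^-11 m
Planck length: ℓ_P = √(ℏG/c³) = 1.616 × 10^-35 m
2.28 × 10^3 × 5.297 × 10^-11 / 1.616 × 10^-35 = 7.472 × 10^27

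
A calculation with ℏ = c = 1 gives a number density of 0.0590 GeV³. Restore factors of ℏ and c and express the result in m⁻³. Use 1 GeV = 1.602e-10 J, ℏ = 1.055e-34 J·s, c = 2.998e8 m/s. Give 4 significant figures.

7.666e45 m⁻³

Number density is [L]⁻³ = [E]³/(ℏc)³.
1 GeV³ → 1/(ℏc)³ × (1 GeV in J)³ = 1.299e47 m⁻³.
Result: 0.0590 × 1.299e47 = 7.666e45 m⁻³.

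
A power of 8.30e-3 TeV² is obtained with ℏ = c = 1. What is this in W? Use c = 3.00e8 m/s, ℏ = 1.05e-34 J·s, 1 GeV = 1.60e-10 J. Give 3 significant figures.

2.02e18 W

Power is [E]/[T] = [E]²/ℏ.
1 GeV² → 1/ℏ × (1 GeV in J)² = 2.44e14 W.
Convert the energy scale: 8.30e-3 TeV² = 8.30e3 GeV².
Result: 8.30e3 × 2.44e14 = 2.02e18 W.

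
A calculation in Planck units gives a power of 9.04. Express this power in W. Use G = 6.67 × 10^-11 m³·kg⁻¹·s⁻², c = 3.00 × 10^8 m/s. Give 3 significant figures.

3.29 × 10^53 W

One Planck power: P_P = c⁵/G = 3.64 × 10^52 W.
9.04 × 3.64 × 10^52 W = 3.29 × 10^53 W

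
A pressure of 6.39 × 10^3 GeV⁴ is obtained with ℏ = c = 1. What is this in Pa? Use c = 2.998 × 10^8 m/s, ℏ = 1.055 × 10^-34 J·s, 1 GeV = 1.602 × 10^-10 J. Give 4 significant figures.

1.330 × 10^41 Pa

Pressure is [E]/[L]³ = [E]⁴/(ℏc)³.
1 GeV⁴ → 1/(ℏc)³ × (1 GeV in J)⁴ = 2.082 × 10^37 Pa.
Result: 6.39 × 10^3 × 2.082 × 10^37 = 1.330 × 10^41 Pa.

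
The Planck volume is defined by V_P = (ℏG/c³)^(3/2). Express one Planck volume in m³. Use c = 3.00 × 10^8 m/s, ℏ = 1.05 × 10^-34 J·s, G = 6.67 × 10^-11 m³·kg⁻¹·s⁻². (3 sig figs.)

4.18 × 10^-105 m³

V_P = (ℏG/c³)^(3/2)
  = √(1.75 × 10^-209)
  = 4.18 × 10^-105 m³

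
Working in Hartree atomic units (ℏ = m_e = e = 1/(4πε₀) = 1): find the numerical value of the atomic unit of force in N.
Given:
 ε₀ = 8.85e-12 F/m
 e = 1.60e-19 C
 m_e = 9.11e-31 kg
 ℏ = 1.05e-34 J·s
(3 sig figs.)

The unique combination of the constants set to 1 with dimensions of force is F_au = E_h/a₀ = m_e²e⁶/((4πε₀)³ℏ⁴).
E_h = 4.38e-18 J
a₀ = 5.26e-11 m
E_h/a₀ = 8.33e-8 N

8.33e-8 N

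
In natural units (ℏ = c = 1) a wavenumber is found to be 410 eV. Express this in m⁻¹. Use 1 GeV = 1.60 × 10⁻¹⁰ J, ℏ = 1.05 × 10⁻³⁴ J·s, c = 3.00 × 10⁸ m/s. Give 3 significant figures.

Inverse length is [E]/(ℏc).
1 GeV → 1/(ℏc) × (1 GeV in J) = 5.08 × 10¹⁵ m⁻¹.
Convert the energy scale: 410 eV = 4.10 × 10⁻⁷ GeV.
Result: 4.10 × 10⁻⁷ × 5.08 × 10¹⁵ = 2.08 × 10⁹ m⁻¹.

2.08 × 10⁹ m⁻¹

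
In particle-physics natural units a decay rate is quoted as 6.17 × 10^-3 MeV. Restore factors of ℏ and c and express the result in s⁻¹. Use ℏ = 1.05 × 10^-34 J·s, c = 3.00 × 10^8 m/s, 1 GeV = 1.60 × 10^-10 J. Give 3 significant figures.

A rate is [E]/ℏ; divide by ℏ.
1 GeV → 1/ℏ × (1 GeV in J) = 1.52 × 10^24 s⁻¹.
Convert the energy scale: 6.17 × 10^-3 MeV = 6.17 × 10^-6 GeV.
Result: 6.17 × 10^-6 × 1.52 × 10^24 = 9.40 × 10^18 s⁻¹.

9.40 × 10^18 s⁻¹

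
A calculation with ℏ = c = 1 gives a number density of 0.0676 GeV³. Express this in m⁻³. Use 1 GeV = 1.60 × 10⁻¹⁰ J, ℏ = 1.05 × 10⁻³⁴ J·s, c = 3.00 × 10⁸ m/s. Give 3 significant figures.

8.86 × 10⁴⁵ m⁻³

Number density is [L]⁻³ = [E]³/(ℏc)³.
1 GeV³ → 1/(ℏc)³ × (1 GeV in J)³ = 1.31 × 10⁴⁷ m⁻³.
Result: 0.0676 × 1.31 × 10⁴⁷ = 8.86 × 10⁴⁵ m⁻³.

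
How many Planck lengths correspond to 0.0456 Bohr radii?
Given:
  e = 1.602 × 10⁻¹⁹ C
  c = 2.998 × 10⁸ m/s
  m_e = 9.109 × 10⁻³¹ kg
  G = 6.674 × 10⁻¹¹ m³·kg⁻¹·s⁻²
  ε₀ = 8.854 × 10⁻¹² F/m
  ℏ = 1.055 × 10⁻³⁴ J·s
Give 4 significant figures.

Bohr radius: a₀ = 4πε₀ℏ²/(m_e e²) = 5.297 × 10⁻¹¹ m
Planck length: ℓ_P = √(ℏG/c³) = 1.616 × 10⁻³⁵ m
0.0456 × 5.297 × 10⁻¹¹ / 1.616 × 10⁻³⁵ = 1.494 × 10²³

1.494 × 10²³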